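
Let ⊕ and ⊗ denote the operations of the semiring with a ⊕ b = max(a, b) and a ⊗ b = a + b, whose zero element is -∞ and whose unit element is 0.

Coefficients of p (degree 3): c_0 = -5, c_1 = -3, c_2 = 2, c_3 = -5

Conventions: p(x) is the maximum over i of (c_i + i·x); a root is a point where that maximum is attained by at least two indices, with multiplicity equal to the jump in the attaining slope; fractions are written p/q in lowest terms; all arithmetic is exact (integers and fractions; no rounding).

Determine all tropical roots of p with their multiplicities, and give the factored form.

hull edge (i=0, c=-5) to (i=2, c=2): slope 7/2, span 2
hull edge (i=2, c=2) to (i=3, c=-5): slope -7, span 1
Factored form: p(x) = -5 ⊗ (x ⊕ (-7/2)) ⊗ (x ⊕ (-7/2)) ⊗ (x ⊕ 7)
Answer: roots = -7/2 (mult 2), 7 (mult 1)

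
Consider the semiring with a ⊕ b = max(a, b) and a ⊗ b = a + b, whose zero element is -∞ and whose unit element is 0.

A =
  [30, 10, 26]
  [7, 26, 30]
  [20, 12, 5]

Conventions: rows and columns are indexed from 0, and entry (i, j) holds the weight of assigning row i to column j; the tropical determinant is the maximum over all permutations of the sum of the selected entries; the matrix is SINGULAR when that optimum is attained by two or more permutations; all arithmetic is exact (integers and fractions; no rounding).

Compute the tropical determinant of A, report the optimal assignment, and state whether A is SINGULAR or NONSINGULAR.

σ = (0, 1, 2): 30 + 26 + 5 = 61
σ = (0, 2, 1): 30 + 30 + 12 = 72
σ = (1, 0, 2): 10 + 7 + 5 = 22
σ = (1, 2, 0): 10 + 30 + 20 = 60
σ = (2, 0, 1): 26 + 7 + 12 = 45
σ = (2, 1, 0): 26 + 26 + 20 = 72
Optimal value attained by: σ = (0, 2, 1).
Answer: det⊕(A) = 72; verdict: SINGULAR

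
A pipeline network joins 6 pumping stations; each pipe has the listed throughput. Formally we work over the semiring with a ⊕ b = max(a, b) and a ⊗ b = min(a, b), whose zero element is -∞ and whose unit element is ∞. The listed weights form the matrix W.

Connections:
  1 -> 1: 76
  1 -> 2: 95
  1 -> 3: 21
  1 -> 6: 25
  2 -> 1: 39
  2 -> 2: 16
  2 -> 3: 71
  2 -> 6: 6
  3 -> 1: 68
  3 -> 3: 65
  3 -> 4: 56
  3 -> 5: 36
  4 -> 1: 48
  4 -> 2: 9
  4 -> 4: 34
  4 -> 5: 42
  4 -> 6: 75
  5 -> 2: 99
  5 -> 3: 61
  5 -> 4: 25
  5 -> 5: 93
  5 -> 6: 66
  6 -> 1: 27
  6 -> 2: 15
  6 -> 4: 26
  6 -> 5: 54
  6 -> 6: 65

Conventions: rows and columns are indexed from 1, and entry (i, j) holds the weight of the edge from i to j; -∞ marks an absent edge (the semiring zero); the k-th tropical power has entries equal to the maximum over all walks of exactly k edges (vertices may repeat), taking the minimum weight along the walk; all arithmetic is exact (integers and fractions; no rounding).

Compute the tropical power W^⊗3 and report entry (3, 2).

W^⊗2:
  [76, 76, 71, 25, 25, 25]
  [68, 39, 65, 56, 36, 25]
  [68, 68, 65, 56, 42, 56]
  [48, 48, 42, 34, 54, 65]
  [61, 93, 71, 56, 93, 66]
  [27, 54, 54, 26, 54, 65]
W^⊗3:
  [76, 76, 71, 56, 36, 25]
  [68, 68, 65, 56, 42, 56]
  [68, 68, 68, 56, 54, 56]
  [48, 54, 54, 42, 54, 65]
  [68, 93, 71, 56, 93, 66]
  [54, 54, 54, 54, 54, 65]
Key observation: the optimum is the walk 3->1->1->2, with weight 68 min 76 min 95 = 68.
Optimal value attained by: walk 3->1->1->2.
Answer: (W^⊗3)[3][2] = 68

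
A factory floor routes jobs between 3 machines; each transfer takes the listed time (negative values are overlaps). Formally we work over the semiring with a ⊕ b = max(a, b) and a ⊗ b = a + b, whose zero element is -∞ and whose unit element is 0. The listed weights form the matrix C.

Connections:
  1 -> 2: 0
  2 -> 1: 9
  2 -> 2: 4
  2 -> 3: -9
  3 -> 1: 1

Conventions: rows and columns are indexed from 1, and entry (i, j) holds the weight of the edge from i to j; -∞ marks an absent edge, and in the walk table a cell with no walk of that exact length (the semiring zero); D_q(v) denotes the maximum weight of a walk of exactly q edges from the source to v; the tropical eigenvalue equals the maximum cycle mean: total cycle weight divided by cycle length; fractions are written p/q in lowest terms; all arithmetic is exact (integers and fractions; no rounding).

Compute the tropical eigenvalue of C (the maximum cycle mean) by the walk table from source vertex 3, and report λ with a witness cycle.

q=0: [-∞, -∞, 0]
q=1: [1, -∞, -∞]
q=2: [-∞, 1, -∞]
q=3: [10, 5, -8]
Optimal cycle mean attained by: cycle 1->2->1, total 0 + 9, length 2.
Answer: λ = 9/2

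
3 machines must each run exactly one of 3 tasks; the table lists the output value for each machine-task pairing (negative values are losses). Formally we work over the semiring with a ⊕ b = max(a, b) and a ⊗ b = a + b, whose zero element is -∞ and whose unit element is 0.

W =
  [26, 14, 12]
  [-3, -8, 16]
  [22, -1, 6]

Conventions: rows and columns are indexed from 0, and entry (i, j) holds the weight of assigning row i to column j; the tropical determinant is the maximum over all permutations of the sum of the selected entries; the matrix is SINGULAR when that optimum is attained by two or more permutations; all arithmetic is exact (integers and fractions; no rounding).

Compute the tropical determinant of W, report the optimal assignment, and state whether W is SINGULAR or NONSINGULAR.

σ = (0, 1, 2): 26 + (-8) + 6 = 24
σ = (0, 2, 1): 26 + 16 + (-1) = 41
σ = (1, 0, 2): 14 + (-3) + 6 = 17
σ = (1, 2, 0): 14 + 16 + 22 = 52
σ = (2, 0, 1): 12 + (-3) + (-1) = 8
σ = (2, 1, 0): 12 + (-8) + 22 = 26
Optimal value attained by: σ = (1, 2, 0).
Answer: det⊕(W) = 52; verdict: NONSINGULAR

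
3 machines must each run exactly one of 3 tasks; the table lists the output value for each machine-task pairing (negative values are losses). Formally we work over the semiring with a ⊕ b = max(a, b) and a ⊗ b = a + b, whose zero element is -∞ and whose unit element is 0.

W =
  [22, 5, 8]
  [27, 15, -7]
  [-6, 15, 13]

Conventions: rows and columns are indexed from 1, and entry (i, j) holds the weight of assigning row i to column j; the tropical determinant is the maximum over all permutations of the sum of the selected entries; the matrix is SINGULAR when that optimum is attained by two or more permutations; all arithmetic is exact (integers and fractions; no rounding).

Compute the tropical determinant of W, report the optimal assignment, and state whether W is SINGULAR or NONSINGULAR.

σ = (1, 2, 3): 22 + 15 + 13 = 50
σ = (1, 3, 2): 22 + (-7) + 15 = 30
σ = (2, 1, 3): 5 + 27 + 13 = 45
σ = (2, 3, 1): 5 + (-7) + (-6) = -8
σ = (3, 1, 2): 8 + 27 + 15 = 50
σ = (3, 2, 1): 8 + 15 + (-6) = 17
Optimal value attained by: σ = (1, 2, 3).
Answer: det⊕(W) = 50; verdict: SINGULAR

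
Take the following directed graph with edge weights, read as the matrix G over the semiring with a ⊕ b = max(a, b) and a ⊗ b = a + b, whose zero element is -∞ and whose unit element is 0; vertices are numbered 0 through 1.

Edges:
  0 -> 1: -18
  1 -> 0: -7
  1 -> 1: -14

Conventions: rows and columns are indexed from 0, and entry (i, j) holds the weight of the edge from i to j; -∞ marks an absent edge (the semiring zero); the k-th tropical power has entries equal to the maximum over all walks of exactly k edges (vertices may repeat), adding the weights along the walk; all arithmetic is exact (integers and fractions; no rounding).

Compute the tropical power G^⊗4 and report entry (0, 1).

G^⊗2:
  [-25, -32]
  [-21, -25]
G^⊗3:
  [-39, -43]
  [-32, -39]
G^⊗4:
  [-50, -57]
  [-46, -50]
Key observation: the optimum is the walk 0->1->0->1->1, with weight (-18) + (-7) + (-18) + (-14) = -57.
Optimal value attained by: walk 0->1->0->1->1.
Answer: (G^⊗4)[0][1] = -57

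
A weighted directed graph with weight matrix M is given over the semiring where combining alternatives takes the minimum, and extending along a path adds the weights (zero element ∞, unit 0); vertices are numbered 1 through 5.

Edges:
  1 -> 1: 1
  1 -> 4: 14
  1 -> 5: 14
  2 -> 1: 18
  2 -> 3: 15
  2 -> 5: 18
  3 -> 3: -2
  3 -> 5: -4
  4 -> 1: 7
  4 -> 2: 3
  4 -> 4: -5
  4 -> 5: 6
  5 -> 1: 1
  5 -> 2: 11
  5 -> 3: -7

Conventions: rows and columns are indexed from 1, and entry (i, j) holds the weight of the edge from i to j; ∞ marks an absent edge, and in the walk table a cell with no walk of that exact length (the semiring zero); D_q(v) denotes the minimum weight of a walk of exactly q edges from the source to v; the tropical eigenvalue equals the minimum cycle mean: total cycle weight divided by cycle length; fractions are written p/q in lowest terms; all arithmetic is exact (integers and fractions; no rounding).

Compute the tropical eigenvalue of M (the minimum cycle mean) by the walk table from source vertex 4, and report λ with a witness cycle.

q=0: [∞, ∞, ∞, 0, ∞]
q=1: [7, 3, ∞, -5, 6]
q=2: [2, -2, -1, -10, 1]
q=3: [-3, -7, -6, -15, -5]
q=4: [-8, -12, -12, -20, -10]
q=5: [-13, -17, -17, -25, -16]
Optimal cycle mean attained by: cycle 3->5->3, total (-4) + (-7), length 2.
Answer: λ = -11/2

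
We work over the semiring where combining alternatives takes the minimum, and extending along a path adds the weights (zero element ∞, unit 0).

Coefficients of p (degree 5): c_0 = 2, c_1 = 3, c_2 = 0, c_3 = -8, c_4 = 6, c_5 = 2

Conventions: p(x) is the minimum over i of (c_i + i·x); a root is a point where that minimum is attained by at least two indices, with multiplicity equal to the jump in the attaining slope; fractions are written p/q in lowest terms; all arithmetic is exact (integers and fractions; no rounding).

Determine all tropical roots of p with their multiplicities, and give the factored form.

hull edge (i=0, c=2) to (i=3, c=-8): slope -10/3, span 3
hull edge (i=3, c=-8) to (i=5, c=2): slope 5, span 2
Factored form: p(x) = 2 ⊗ (x ⊕ (-5)) ⊗ (x ⊕ (-5)) ⊗ (x ⊕ 10/3) ⊗ (x ⊕ 10/3) ⊗ (x ⊕ 10/3)
Answer: roots = -5 (mult 2), 10/3 (mult 3)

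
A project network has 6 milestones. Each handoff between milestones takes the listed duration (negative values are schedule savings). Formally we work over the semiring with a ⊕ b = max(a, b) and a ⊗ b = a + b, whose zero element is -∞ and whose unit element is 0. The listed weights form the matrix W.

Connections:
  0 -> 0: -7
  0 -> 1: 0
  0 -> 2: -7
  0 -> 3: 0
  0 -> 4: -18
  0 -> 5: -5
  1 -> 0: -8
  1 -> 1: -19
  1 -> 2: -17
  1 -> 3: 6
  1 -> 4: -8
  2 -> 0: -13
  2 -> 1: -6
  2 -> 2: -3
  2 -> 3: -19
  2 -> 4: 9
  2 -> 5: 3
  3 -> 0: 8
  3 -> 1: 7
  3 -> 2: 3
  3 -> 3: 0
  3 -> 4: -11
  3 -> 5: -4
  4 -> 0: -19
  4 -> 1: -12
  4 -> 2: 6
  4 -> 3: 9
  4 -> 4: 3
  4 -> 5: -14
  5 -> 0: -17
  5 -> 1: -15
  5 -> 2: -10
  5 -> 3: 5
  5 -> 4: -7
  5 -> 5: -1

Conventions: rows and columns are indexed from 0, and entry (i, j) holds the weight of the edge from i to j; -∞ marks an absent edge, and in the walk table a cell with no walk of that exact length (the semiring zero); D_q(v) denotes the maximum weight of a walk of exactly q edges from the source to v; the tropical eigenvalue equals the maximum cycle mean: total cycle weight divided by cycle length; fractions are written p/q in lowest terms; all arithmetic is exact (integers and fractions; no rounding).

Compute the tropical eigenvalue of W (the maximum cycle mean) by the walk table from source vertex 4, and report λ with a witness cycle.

q=0: [-∞, -∞, -∞, -∞, 0, -∞]
q=1: [-19, -12, 6, 9, 3, -14]
q=2: [17, 16, 12, 12, 15, 9]
q=3: [20, 19, 21, 24, 21, 15]
q=4: [32, 31, 27, 30, 30, 24]
q=5: [38, 37, 36, 39, 36, 30]
q=6: [47, 46, 42, 45, 45, 39]
Optimal cycle mean attained by: cycle 2->4->2, total 9 + 6, length 2.
Answer: λ = 15/2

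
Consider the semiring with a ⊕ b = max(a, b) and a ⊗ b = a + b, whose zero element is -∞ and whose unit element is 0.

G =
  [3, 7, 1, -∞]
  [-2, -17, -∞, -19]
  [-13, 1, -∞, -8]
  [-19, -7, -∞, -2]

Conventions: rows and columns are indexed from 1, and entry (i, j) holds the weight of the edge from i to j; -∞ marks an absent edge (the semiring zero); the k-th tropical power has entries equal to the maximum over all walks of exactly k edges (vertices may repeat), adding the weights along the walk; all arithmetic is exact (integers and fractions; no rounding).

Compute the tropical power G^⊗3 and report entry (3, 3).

G^⊗2:
  [6, 10, 4, -7]
  [1, 5, -1, -21]
  [-1, -6, -12, -10]
  [-9, -9, -18, -4]
G^⊗3:
  [9, 13, 7, -4]
  [4, 8, 2, -9]
  [2, 6, 0, -12]
  [-6, -2, -8, -6]
Key observation: the optimum is the walk 3->2->1->3, with weight 1 + (-2) + 1 = 0.
Optimal value attained by: walk 3->2->1->3.
Answer: (G^⊗3)[3][3] = 0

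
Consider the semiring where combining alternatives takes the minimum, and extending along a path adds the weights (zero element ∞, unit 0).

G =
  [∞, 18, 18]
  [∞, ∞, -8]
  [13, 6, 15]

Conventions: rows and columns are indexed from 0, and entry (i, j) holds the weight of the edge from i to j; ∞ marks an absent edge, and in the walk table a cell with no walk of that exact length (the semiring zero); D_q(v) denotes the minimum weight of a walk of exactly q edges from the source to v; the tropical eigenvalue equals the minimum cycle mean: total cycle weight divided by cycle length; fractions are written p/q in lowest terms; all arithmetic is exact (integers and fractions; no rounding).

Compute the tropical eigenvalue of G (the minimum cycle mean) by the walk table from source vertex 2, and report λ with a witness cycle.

q=0: [∞, ∞, 0]
q=1: [13, 6, 15]
q=2: [28, 21, -2]
q=3: [11, 4, 13]
Optimal cycle mean attained by: cycle 1->2->1, total (-8) + 6, length 2.
Answer: λ = -1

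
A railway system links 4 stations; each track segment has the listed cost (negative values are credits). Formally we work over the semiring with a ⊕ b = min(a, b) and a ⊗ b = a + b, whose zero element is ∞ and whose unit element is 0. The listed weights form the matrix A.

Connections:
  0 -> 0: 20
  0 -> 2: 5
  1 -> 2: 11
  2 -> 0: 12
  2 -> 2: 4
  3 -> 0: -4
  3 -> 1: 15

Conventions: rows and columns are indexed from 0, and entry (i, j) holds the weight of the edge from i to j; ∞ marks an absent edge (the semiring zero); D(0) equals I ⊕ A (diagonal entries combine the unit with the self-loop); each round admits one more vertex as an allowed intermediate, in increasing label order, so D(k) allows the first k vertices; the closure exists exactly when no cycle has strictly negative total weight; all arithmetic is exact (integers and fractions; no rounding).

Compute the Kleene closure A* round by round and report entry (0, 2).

D(0):
  [0, ∞, 5, ∞]
  [∞, 0, 11, ∞]
  [12, ∞, 0, ∞]
  [-4, 15, ∞, 0]
D(1):
  [0, ∞, 5, ∞]
  [∞, 0, 11, ∞]
  [12, ∞, 0, ∞]
  [-4, 15, 1, 0]
D(2):
  [0, ∞, 5, ∞]
  [∞, 0, 11, ∞]
  [12, ∞, 0, ∞]
  [-4, 15, 1, 0]
D(3):
  [0, ∞, 5, ∞]
  [23, 0, 11, ∞]
  [12, ∞, 0, ∞]
  [-4, 15, 1, 0]
D(4):
  [0, ∞, 5, ∞]
  [23, 0, 11, ∞]
  [12, ∞, 0, ∞]
  [-4, 15, 1, 0]
Answer: A*[0][2] = 5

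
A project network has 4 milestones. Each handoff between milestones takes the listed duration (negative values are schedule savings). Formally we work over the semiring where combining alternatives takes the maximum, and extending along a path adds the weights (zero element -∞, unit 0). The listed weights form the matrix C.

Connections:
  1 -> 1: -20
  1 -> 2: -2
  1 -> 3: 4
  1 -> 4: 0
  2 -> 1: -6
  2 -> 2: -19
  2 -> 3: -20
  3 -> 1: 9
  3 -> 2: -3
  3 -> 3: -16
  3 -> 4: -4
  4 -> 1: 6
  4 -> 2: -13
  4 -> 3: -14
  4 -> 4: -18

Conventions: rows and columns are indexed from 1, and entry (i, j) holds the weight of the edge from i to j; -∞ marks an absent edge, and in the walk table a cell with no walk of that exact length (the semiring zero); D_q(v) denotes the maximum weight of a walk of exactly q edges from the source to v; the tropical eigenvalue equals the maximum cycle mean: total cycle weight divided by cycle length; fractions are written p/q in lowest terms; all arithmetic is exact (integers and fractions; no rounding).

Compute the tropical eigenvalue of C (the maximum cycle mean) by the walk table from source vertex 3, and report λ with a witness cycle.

q=0: [-∞, -∞, 0, -∞]
q=1: [9, -3, -16, -4]
q=2: [2, 7, 13, 9]
q=3: [22, 10, 6, 9]
q=4: [15, 20, 26, 22]
Optimal cycle mean attained by: cycle 1->3->1, total 4 + 9, length 2.
Answer: λ = 13/2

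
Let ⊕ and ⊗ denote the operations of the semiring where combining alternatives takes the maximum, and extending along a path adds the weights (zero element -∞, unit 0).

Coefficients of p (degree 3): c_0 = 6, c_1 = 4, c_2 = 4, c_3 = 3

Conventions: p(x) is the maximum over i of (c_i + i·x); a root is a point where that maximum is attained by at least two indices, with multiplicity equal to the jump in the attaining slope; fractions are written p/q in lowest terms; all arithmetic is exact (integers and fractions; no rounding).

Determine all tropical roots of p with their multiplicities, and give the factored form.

hull edge (i=0, c=6) to (i=3, c=3): slope -1, span 3
Factored form: p(x) = 3 ⊗ (x ⊕ 1) ⊗ (x ⊕ 1) ⊗ (x ⊕ 1)
Answer: roots = 1 (mult 3)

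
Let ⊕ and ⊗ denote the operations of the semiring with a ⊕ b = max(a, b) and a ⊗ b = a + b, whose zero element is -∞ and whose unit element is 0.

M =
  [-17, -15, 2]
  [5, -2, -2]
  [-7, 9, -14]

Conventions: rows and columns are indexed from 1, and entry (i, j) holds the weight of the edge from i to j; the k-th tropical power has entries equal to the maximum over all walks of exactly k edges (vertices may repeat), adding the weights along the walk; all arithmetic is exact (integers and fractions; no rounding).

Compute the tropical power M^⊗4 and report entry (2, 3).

M^⊗2:
  [-5, 11, -12]
  [3, 7, 7]
  [14, 7, 7]
M^⊗3:
  [16, 9, 9]
  [12, 16, 5]
  [12, 16, 16]
M^⊗4:
  [14, 18, 18]
  [21, 14, 14]
  [21, 25, 14]
Key observation: the optimum is the walk 2->1->3->2->3, with weight 5 + 2 + 9 + (-2) = 14.
Optimal value attained by: walk 2->1->3->2->3.
Answer: (M^⊗4)[2][3] = 14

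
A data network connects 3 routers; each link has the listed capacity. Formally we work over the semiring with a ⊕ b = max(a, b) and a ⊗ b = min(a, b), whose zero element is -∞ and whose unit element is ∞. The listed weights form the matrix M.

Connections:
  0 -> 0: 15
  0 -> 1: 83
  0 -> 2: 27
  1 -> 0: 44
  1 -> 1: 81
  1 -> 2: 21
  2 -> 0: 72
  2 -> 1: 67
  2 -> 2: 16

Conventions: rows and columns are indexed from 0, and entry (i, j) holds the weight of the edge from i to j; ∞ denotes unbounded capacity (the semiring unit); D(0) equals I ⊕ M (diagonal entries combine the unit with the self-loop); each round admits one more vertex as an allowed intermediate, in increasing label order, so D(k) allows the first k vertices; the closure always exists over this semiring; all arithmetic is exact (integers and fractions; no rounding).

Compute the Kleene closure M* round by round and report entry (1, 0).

D(0):
  [∞, 83, 27]
  [44, ∞, 21]
  [72, 67, ∞]
D(1):
  [∞, 83, 27]
  [44, ∞, 27]
  [72, 72, ∞]
D(2):
  [∞, 83, 27]
  [44, ∞, 27]
  [72, 72, ∞]
D(3):
  [∞, 83, 27]
  [44, ∞, 27]
  [72, 72, ∞]
Answer: M*[1][0] = 44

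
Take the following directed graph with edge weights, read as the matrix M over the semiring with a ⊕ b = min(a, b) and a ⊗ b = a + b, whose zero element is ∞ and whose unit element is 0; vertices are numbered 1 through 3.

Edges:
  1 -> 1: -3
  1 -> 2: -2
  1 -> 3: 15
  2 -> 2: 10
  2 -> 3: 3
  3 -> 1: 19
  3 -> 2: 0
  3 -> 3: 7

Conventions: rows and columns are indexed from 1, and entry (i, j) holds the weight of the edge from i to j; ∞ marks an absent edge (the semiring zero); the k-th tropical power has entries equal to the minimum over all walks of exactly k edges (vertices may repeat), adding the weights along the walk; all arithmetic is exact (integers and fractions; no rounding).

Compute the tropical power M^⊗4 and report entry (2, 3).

M^⊗2:
  [-6, -5, 1]
  [22, 3, 10]
  [16, 7, 3]
M^⊗3:
  [-9, -8, -2]
  [19, 10, 6]
  [13, 3, 10]
M^⊗4:
  [-12, -11, -5]
  [16, 6, 13]
  [10, 10, 6]
Key observation: the optimum is the walk 2->3->2->3->3, with weight 3 + 0 + 3 + 7 = 13.
Optimal value attained by: walk 2->3->2->3->3.
Answer: (M^⊗4)[2][3] = 13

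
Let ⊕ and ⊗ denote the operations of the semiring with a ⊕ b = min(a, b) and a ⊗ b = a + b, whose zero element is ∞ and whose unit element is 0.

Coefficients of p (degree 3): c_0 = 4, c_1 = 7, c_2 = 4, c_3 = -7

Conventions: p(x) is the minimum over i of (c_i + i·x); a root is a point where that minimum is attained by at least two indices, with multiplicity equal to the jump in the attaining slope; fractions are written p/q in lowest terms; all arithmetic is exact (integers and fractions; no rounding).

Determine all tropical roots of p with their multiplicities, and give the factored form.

hull edge (i=0, c=4) to (i=3, c=-7): slope -11/3, span 3
Factored form: p(x) = -7 ⊗ (x ⊕ 11/3) ⊗ (x ⊕ 11/3) ⊗ (x ⊕ 11/3)
Answer: roots = 11/3 (mult 3)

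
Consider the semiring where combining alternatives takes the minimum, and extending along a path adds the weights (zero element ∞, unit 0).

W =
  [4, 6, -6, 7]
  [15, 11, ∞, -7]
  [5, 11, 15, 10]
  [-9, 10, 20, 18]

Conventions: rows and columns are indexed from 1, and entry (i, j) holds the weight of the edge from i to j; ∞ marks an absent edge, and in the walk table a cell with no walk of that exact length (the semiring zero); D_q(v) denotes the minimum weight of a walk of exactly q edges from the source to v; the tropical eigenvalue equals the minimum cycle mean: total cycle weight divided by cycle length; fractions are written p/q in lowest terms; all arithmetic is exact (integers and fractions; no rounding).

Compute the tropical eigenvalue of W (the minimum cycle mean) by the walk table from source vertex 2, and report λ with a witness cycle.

q=0: [∞, 0, ∞, ∞]
q=1: [15, 11, ∞, -7]
q=2: [-16, 3, 9, 4]
q=3: [-12, -10, -22, -9]
q=4: [-18, -11, -18, -17]
Optimal cycle mean attained by: cycle 1->2->4->1, total 6 + (-7) + (-9), length 3.
Answer: λ = -10/3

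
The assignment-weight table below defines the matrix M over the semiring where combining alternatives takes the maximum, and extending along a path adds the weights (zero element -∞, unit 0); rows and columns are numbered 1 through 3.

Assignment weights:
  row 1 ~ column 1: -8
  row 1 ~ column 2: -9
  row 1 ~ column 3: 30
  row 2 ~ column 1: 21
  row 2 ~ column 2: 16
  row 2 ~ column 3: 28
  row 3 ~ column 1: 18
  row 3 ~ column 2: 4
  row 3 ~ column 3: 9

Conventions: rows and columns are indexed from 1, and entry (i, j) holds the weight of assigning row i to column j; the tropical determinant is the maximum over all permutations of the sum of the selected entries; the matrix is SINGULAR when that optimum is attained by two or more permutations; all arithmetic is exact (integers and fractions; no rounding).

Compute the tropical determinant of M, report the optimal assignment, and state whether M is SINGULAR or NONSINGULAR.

σ = (1, 2, 3): (-8) + 16 + 9 = 17
σ = (1, 3, 2): (-8) + 28 + 4 = 24
σ = (2, 1, 3): (-9) + 21 + 9 = 21
σ = (2, 3, 1): (-9) + 28 + 18 = 37
σ = (3, 1, 2): 30 + 21 + 4 = 55
σ = (3, 2, 1): 30 + 16 + 18 = 64
Optimal value attained by: σ = (3, 2, 1).
Answer: det⊕(M) = 64; verdict: NONSINGULAR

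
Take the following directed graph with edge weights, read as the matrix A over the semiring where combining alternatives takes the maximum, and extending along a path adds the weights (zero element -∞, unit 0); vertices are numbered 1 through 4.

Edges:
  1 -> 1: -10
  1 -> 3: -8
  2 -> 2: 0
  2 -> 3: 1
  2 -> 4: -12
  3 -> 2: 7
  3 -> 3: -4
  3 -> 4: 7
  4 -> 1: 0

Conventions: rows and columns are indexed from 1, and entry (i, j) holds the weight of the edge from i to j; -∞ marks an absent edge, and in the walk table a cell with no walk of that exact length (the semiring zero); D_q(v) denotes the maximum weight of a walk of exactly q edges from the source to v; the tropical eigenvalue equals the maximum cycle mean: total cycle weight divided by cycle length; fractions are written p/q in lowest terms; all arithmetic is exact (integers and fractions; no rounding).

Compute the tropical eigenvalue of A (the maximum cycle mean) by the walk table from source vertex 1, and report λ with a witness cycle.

q=0: [0, -∞, -∞, -∞]
q=1: [-10, -∞, -8, -∞]
q=2: [-20, -1, -12, -1]
q=3: [-1, -1, 0, -5]
q=4: [-5, 7, 0, 7]
Optimal cycle mean attained by: cycle 2->3->2, total 1 + 7, length 2.
Answer: λ = 4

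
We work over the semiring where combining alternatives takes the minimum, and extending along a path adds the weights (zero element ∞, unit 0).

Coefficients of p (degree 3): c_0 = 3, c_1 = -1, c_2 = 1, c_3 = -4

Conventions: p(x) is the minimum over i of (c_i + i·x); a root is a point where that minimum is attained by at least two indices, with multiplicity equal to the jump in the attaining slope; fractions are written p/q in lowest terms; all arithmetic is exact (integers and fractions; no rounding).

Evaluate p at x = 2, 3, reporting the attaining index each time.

p(2) = min(3+0·2=3, -1+1·2=1, 1+2·2=5, -4+3·2=2) = 1 (attained by i=1)
p(3) = min(3+0·3=3, -1+1·3=2, 1+2·3=7, -4+3·3=5) = 2 (attained by i=1)
Answer: p(2) = 1; p(3) = 2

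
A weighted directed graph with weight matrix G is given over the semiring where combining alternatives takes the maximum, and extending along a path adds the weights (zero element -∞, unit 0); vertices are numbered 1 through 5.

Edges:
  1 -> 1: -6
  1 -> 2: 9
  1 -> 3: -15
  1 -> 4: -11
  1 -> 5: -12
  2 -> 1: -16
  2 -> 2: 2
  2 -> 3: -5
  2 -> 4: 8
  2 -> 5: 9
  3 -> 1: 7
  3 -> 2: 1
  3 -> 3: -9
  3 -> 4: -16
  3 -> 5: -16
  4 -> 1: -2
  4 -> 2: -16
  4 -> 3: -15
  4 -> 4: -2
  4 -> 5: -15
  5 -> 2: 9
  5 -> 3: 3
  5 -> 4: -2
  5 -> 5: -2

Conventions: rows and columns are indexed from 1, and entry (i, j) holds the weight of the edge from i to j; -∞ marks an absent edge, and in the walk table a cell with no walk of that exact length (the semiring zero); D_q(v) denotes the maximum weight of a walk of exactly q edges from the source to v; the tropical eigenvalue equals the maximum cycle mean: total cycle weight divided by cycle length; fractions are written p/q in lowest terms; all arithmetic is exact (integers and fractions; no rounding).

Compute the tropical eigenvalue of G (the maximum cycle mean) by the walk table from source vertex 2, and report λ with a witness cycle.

q=0: [-∞, 0, -∞, -∞, -∞]
q=1: [-16, 2, -5, 8, 9]
q=2: [6, 18, 12, 10, 11]
q=3: [19, 20, 14, 26, 27]
q=4: [24, 36, 30, 28, 29]
q=5: [37, 38, 32, 44, 45]
Optimal cycle mean attained by: cycle 2->5->2, total 9 + 9, length 2.
Answer: λ = 9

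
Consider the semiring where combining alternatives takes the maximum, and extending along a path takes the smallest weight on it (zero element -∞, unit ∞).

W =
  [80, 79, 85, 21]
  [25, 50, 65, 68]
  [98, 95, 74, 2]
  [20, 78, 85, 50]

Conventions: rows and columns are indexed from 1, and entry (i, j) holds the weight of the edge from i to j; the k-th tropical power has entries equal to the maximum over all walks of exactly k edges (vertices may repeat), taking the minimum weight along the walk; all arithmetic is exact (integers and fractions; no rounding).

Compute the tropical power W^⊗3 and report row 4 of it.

W^⊗2:
  [85, 85, 80, 68]
  [65, 68, 68, 50]
  [80, 79, 85, 68]
  [85, 85, 74, 68]
W^⊗3:
  [80, 80, 85, 68]
  [68, 68, 68, 68]
  [85, 85, 80, 68]
  [80, 79, 85, 68]
Answer: row 4 of W^⊗3 = [80, 79, 85, 68]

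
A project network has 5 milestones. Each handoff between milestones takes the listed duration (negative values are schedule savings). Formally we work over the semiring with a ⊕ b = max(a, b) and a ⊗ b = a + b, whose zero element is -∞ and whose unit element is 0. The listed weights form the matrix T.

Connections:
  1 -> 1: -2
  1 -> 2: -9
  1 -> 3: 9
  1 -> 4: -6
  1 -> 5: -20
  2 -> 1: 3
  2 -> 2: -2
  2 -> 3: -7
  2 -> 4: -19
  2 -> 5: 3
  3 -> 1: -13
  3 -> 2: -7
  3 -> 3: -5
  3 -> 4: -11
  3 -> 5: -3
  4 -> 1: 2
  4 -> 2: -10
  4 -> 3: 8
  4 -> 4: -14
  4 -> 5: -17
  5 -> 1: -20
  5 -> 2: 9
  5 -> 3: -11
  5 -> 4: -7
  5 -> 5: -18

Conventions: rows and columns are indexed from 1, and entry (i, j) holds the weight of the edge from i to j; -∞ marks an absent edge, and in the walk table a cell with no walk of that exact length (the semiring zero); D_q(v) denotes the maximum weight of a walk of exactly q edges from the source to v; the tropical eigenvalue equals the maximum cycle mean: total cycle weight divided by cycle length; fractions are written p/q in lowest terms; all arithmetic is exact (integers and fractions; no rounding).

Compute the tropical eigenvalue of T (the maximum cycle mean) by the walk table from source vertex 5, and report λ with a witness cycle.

q=0: [-∞, -∞, -∞, -∞, 0]
q=1: [-20, 9, -11, -7, -18]
q=2: [12, 7, 2, -10, 12]
q=3: [10, 21, 21, 6, 10]
q=4: [24, 19, 19, 10, 24]
q=5: [22, 33, 33, 18, 22]
Optimal cycle mean attained by: cycle 2->5->2, total 3 + 9, length 2.
Answer: λ = 6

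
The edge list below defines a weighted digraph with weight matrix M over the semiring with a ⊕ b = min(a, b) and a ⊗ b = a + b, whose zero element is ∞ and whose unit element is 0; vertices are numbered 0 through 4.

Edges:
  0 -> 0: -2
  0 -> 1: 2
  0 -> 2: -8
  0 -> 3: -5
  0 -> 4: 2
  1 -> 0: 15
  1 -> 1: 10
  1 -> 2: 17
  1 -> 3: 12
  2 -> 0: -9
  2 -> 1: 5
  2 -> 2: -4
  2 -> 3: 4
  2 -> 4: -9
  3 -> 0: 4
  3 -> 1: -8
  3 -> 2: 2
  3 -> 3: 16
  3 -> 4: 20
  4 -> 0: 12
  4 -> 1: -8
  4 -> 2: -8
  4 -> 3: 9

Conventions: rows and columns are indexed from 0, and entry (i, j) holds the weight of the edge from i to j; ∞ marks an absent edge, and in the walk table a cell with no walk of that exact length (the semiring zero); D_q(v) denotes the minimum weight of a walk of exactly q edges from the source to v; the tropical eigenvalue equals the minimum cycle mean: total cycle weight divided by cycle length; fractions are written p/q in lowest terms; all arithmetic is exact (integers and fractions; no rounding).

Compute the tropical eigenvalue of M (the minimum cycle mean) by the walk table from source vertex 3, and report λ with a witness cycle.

q=0: [∞, ∞, ∞, 0, ∞]
q=1: [4, -8, 2, 16, 20]
q=2: [-7, 2, -4, -1, -7]
q=3: [-13, -15, -15, -12, -13]
q=4: [-24, -21, -21, -18, -24]
q=5: [-30, -32, -32, -29, -30]
Optimal cycle mean attained by: cycle 0->2->0, total (-8) + (-9), length 2.
Answer: λ = -17/2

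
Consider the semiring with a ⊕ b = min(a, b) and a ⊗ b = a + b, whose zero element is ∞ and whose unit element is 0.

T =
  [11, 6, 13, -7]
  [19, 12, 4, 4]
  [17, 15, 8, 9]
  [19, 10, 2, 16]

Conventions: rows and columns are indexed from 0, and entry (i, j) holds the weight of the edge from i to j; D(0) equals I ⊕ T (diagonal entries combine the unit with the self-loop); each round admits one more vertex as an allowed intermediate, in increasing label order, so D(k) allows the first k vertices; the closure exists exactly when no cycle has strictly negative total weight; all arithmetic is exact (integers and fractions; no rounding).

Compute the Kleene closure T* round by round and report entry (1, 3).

D(0):
  [0, 6, 13, -7]
  [19, 0, 4, 4]
  [17, 15, 0, 9]
  [19, 10, 2, 0]
D(1):
  [0, 6, 13, -7]
  [19, 0, 4, 4]
  [17, 15, 0, 9]
  [19, 10, 2, 0]
D(2):
  [0, 6, 10, -7]
  [19, 0, 4, 4]
  [17, 15, 0, 9]
  [19, 10, 2, 0]
D(3):
  [0, 6, 10, -7]
  [19, 0, 4, 4]
  [17, 15, 0, 9]
  [19, 10, 2, 0]
D(4):
  [0, 3, -5, -7]
  [19, 0, 4, 4]
  [17, 15, 0, 9]
  [19, 10, 2, 0]
Answer: T*[1][3] = 4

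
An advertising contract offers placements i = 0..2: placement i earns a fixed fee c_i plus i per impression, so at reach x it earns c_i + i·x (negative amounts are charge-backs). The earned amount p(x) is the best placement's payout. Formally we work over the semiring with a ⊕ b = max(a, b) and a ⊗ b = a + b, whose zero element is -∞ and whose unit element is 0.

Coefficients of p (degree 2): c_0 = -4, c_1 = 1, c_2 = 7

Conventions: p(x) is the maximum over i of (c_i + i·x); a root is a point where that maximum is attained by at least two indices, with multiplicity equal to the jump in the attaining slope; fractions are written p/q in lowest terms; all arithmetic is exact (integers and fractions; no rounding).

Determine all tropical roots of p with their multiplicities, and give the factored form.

hull edge (i=0, c=-4) to (i=2, c=7): slope 11/2, span 2
Factored form: p(x) = 7 ⊗ (x ⊕ (-11/2)) ⊗ (x ⊕ (-11/2))
Answer: roots = -11/2 (mult 2)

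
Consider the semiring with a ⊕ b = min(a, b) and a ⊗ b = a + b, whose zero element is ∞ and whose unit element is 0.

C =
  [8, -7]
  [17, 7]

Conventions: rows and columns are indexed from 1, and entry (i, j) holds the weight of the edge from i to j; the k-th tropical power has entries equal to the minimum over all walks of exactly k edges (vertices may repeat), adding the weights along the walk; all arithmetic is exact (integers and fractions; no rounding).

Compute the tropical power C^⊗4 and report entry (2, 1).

C^⊗2:
  [10, 0]
  [24, 10]
C^⊗3:
  [17, 3]
  [27, 17]
C^⊗4:
  [20, 10]
  [34, 20]
Key observation: the optimum is the walk 2->1->2->2->1, with weight 17 + (-7) + 7 + 17 = 34.
Optimal value attained by: walk 2->1->2->2->1.
Answer: (C^⊗4)[2][1] = 34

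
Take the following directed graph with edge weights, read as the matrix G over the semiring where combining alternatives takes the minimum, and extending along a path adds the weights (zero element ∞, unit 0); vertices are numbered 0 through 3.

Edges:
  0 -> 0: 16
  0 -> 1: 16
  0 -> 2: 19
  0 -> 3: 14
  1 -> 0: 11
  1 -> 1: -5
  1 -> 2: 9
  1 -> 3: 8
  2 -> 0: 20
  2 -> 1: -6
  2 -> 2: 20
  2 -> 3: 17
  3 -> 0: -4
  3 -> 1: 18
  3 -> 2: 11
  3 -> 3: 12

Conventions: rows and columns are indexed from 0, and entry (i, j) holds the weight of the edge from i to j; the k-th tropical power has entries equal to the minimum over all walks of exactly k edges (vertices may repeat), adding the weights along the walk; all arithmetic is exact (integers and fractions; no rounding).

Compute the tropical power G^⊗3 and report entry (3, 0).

G^⊗2:
  [10, 11, 25, 24]
  [4, -10, 4, 3]
  [5, -11, 3, 2]
  [8, 5, 15, 10]
G^⊗3:
  [20, 6, 20, 19]
  [-1, -15, -1, -2]
  [-2, -16, -2, -3]
  [6, 0, 14, 13]
Key observation: the optimum is the walk 3->0->3->0, with weight (-4) + 14 + (-4) = 6.
Optimal value attained by: walk 3->0->3->0.
Answer: (G^⊗3)[3][0] = 6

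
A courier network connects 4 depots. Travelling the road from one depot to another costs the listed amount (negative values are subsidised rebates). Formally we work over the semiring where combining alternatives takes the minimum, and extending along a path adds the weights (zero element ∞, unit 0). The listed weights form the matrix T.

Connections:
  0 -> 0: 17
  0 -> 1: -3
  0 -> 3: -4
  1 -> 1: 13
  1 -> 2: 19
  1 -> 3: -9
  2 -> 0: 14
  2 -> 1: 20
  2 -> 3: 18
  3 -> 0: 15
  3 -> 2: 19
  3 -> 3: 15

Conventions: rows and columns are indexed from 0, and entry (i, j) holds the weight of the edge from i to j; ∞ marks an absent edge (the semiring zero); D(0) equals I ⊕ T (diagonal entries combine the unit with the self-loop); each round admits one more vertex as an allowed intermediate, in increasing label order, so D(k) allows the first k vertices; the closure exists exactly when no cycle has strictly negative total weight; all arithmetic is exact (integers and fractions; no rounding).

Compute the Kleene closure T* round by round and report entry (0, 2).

D(0):
  [0, -3, ∞, -4]
  [∞, 0, 19, -9]
  [14, 20, 0, 18]
  [15, ∞, 19, 0]
D(1):
  [0, -3, ∞, -4]
  [∞, 0, 19, -9]
  [14, 11, 0, 10]
  [15, 12, 19, 0]
D(2):
  [0, -3, 16, -12]
  [∞, 0, 19, -9]
  [14, 11, 0, 2]
  [15, 12, 19, 0]
D(3):
  [0, -3, 16, -12]
  [33, 0, 19, -9]
  [14, 11, 0, 2]
  [15, 12, 19, 0]
D(4):
  [0, -3, 7, -12]
  [6, 0, 10, -9]
  [14, 11, 0, 2]
  [15, 12, 19, 0]
Answer: T*[0][2] = 7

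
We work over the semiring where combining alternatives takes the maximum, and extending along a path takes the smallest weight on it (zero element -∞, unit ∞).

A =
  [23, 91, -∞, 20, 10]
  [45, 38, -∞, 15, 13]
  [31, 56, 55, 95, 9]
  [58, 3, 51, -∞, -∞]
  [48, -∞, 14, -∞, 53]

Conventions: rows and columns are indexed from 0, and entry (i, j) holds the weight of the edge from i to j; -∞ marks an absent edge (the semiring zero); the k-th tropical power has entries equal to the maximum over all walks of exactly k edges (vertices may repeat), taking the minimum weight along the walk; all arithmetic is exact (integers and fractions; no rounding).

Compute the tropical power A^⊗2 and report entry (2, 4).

A^⊗2:
  [45, 38, 20, 20, 13]
  [38, 45, 15, 20, 13]
  [58, 55, 55, 55, 13]
  [31, 58, 51, 51, 10]
  [48, 48, 14, 20, 53]
Key observation: the optimum is the walk 2->1->4, with weight 56 min 13 = 13.
Optimal value attained by: walk 2->1->4.
Answer: (A^⊗2)[2][4] = 13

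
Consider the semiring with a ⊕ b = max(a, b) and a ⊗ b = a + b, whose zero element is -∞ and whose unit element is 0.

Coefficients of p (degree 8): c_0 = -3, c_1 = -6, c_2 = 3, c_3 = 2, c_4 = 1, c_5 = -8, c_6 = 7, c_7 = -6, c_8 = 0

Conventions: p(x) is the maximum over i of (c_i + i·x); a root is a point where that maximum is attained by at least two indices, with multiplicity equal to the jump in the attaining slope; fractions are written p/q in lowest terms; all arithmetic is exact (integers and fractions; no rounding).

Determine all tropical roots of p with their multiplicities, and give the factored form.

hull edge (i=0, c=-3) to (i=2, c=3): slope 3, span 2
hull edge (i=2, c=3) to (i=6, c=7): slope 1, span 4
hull edge (i=6, c=7) to (i=8, c=0): slope -7/2, span 2
Factored form: p(x) = 0 ⊗ (x ⊕ (-3)) ⊗ (x ⊕ (-3)) ⊗ (x ⊕ (-1)) ⊗ (x ⊕ (-1)) ⊗ (x ⊕ (-1)) ⊗ (x ⊕ (-1)) ⊗ (x ⊕ 7/2) ⊗ (x ⊕ 7/2)
Answer: roots = -3 (mult 2), -1 (mult 4), 7/2 (mult 2)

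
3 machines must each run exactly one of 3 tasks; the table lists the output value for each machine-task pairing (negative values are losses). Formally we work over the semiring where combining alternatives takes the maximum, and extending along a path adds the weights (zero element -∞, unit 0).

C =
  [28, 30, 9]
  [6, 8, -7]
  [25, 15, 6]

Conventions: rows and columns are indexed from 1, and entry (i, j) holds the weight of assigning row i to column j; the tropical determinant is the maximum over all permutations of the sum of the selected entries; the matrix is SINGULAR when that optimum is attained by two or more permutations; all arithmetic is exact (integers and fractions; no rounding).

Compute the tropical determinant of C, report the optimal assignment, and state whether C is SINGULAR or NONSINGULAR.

σ = (1, 2, 3): 28 + 8 + 6 = 42
σ = (1, 3, 2): 28 + (-7) + 15 = 36
σ = (2, 1, 3): 30 + 6 + 6 = 42
σ = (2, 3, 1): 30 + (-7) + 25 = 48
σ = (3, 1, 2): 9 + 6 + 15 = 30
σ = (3, 2, 1): 9 + 8 + 25 = 42
Optimal value attained by: σ = (2, 3, 1).
Answer: det⊕(C) = 48; verdict: NONSINGULAR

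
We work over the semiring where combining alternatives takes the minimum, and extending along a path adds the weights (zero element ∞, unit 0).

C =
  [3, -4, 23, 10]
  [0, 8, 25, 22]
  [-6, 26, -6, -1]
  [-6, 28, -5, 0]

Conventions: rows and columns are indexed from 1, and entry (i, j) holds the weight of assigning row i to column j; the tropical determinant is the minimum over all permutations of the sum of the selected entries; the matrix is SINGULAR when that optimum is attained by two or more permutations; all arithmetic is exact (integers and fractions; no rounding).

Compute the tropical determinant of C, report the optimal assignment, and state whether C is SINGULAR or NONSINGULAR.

σ = (1, 2, 3, 4): 3 + 8 + (-6) + 0 = 5
σ = (1, 2, 4, 3): 3 + 8 + (-1) + (-5) = 5
σ = (1, 3, 2, 4): 3 + 25 + 26 + 0 = 54
σ = (1, 3, 4, 2): 3 + 25 + (-1) + 28 = 55
σ = (1, 4, 2, 3): 3 + 22 + 26 + (-5) = 46
σ = (1, 4, 3, 2): 3 + 22 + (-6) + 28 = 47
σ = (2, 1, 3, 4): (-4) + 0 + (-6) + 0 = -10
σ = (2, 1, 4, 3): (-4) + 0 + (-1) + (-5) = -10
σ = (2, 3, 1, 4): (-4) + 25 + (-6) + 0 = 15
σ = (2, 3, 4, 1): (-4) + 25 + (-1) + (-6) = 14
σ = (2, 4, 1, 3): (-4) + 22 + (-6) + (-5) = 7
σ = (2, 4, 3, 1): (-4) + 22 + (-6) + (-6) = 6
σ = (3, 1, 2, 4): 23 + 0 + 26 + 0 = 49
σ = (3, 1, 4, 2): 23 + 0 + (-1) + 28 = 50
σ = (3, 2, 1, 4): 23 + 8 + (-6) + 0 = 25
σ = (3, 2, 4, 1): 23 + 8 + (-1) + (-6) = 24
σ = (3, 4, 1, 2): 23 + 22 + (-6) + 28 = 67
σ = (3, 4, 2, 1): 23 + 22 + 26 + (-6) = 65
σ = (4, 1, 2, 3): 10 + 0 + 26 + (-5) = 31
σ = (4, 1, 3, 2): 10 + 0 + (-6) + 28 = 32
σ = (4, 2, 1, 3): 10 + 8 + (-6) + (-5) = 7
σ = (4, 2, 3, 1): 10 + 8 + (-6) + (-6) = 6
σ = (4, 3, 1, 2): 10 + 25 + (-6) + 28 = 57
σ = (4, 3, 2, 1): 10 + 25 + 26 + (-6) = 55
Optimal value attained by: σ = (2, 1, 3, 4).
Answer: det⊕(C) = -10; verdict: SINGULAR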